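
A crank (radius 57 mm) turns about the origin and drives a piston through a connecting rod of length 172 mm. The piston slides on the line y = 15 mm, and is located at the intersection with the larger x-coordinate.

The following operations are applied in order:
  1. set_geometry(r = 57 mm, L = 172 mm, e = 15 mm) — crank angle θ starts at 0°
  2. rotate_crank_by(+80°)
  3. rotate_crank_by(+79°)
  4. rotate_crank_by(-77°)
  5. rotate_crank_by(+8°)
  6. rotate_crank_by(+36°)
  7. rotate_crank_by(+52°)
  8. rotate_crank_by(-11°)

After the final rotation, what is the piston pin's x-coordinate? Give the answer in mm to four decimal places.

set_geometry: r = 57 mm, L = 172 mm, e = 15 mm; θ ← 0°
rotate_crank_by(+80°): θ ← 0° +80° = 80°
rotate_crank_by(+79°): θ ← 80° +79° = 159°
rotate_crank_by(-77°): θ ← 159° -77° = 82°
rotate_crank_by(+8°): θ ← 82° +8° = 90°
rotate_crank_by(+36°): θ ← 90° +36° = 126°
rotate_crank_by(+52°): θ ← 126° +52° = 178°
rotate_crank_by(-11°): θ ← 178° -11° = 167°
crank pin P = (r cos θ, r sin θ) = (-55.539094, 12.822210)
h = r sin θ − e = 12.822210 − 15 = -2.177790
x = r cos θ + √(L² − h²) = -55.539094 + √(29584.0 − 4.7428) = -55.539094 + 171.986212 = 116.447119

116.4471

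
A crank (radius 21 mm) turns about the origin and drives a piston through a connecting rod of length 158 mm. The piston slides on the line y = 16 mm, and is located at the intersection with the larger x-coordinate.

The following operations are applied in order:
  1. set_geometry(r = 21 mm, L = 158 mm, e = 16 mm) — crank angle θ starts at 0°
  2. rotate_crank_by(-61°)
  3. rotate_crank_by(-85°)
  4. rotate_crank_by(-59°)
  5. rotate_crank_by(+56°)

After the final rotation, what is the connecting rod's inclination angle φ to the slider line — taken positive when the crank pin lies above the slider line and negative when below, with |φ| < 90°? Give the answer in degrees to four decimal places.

set_geometry: r = 21 mm, L = 158 mm, e = 16 mm; θ ← 0°
rotate_crank_by(-61°): θ ← 0° -61° = -61°
rotate_crank_by(-85°): θ ← -61° -85° = -146°
rotate_crank_by(-59°): θ ← -146° -59° = -205°
rotate_crank_by(+56°): θ ← -205° +56° = -149°
crank pin P = (r cos θ, r sin θ) = (-18.000513, -10.815800)
h = r sin θ − e = -10.815800 − 16 = -26.815800
sin φ = h / L = -26.815800 / 158 = -0.16972025
φ = arcsin(-0.16972025) = -9.771554°

-9.7716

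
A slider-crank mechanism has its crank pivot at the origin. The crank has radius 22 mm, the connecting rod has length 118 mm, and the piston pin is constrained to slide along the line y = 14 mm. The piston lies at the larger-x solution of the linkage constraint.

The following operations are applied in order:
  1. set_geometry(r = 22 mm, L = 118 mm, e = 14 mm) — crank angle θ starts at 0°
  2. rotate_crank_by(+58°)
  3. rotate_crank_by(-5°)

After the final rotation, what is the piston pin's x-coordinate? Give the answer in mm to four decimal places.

set_geometry: r = 22 mm, L = 118 mm, e = 14 mm; θ ← 0°
rotate_crank_by(+58°): θ ← 0° +58° = 58°
rotate_crank_by(-5°): θ ← 58° -5° = 53°
crank pin P = (r cos θ, r sin θ) = (13.239931, 17.569981)
h = r sin θ − e = 17.569981 − 14 = 3.569981
x = r cos θ + √(L² − h²) = 13.239931 + √(13924.0 − 12.7448) = 13.239931 + 117.945984 = 131.185915

131.1859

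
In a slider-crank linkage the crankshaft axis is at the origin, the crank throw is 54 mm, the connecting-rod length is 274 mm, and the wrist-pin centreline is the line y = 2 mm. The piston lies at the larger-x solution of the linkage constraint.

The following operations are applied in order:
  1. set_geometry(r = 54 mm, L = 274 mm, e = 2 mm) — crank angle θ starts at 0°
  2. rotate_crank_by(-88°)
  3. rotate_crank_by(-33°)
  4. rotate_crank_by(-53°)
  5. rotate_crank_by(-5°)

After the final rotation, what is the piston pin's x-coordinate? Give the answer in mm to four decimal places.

set_geometry: r = 54 mm, L = 274 mm, e = 2 mm; θ ← 0°
rotate_crank_by(-88°): θ ← 0° -88° = -88°
rotate_crank_by(-33°): θ ← -88° -33° = -121°
rotate_crank_by(-53°): θ ← -121° -53° = -174°
rotate_crank_by(-5°): θ ← -174° -5° = -179°
crank pin P = (r cos θ, r sin θ) = (-53.991776, -0.942430)
h = r sin θ − e = -0.942430 − 2 = -2.942430
x = r cos θ + √(L² − h²) = -53.991776 + √(75076.0 − 8.6579) = -53.991776 + 273.984200 = 219.992425

219.9924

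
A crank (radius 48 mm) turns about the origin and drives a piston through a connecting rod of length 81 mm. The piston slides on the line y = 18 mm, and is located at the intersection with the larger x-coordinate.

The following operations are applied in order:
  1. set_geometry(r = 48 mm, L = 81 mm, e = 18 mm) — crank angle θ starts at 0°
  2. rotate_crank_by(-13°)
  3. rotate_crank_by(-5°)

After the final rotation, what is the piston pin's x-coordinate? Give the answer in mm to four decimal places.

set_geometry: r = 48 mm, L = 81 mm, e = 18 mm; θ ← 0°
rotate_crank_by(-13°): θ ← 0° -13° = -13°
rotate_crank_by(-5°): θ ← -13° -5° = -18°
crank pin P = (r cos θ, r sin θ) = (45.650713, -14.832816)
h = r sin θ − e = -14.832816 − 18 = -32.832816
x = r cos θ + √(L² − h²) = 45.650713 + √(6561.0 − 1077.9938) = 45.650713 + 74.047324 = 119.698037

119.6980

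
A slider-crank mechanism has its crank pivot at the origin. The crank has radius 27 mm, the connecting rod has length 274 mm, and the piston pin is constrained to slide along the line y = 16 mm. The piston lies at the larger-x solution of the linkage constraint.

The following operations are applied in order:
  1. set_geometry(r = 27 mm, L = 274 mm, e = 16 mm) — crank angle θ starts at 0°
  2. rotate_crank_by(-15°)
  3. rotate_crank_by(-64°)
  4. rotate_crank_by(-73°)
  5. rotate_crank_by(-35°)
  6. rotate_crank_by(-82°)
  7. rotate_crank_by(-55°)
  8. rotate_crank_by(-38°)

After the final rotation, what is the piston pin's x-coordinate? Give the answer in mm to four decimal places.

set_geometry: r = 27 mm, L = 274 mm, e = 16 mm; θ ← 0°
rotate_crank_by(-15°): θ ← 0° -15° = -15°
rotate_crank_by(-64°): θ ← -15° -64° = -79°
rotate_crank_by(-73°): θ ← -79° -73° = -152°
rotate_crank_by(-35°): θ ← -152° -35° = -187°
rotate_crank_by(-82°): θ ← -187° -82° = -269°
rotate_crank_by(-55°): θ ← -269° -55° = -324°
rotate_crank_by(-38°): θ ← -324° -38° = -362°
crank pin P = (r cos θ, r sin θ) = (26.983552, -0.942286)
h = r sin θ − e = -0.942286 − 16 = -16.942286
x = r cos θ + √(L² − h²) = 26.983552 + √(75076.0 − 287.0411) = 26.983552 + 273.475701 = 300.459253

300.4593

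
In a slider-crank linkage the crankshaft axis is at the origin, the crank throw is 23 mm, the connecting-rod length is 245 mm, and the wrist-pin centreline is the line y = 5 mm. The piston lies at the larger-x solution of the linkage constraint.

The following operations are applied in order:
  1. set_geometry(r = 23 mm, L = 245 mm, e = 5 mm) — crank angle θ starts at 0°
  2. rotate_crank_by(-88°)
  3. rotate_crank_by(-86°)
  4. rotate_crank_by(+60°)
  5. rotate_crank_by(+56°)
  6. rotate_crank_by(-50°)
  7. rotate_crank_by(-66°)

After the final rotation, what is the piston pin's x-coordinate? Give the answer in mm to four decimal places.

set_geometry: r = 23 mm, L = 245 mm, e = 5 mm; θ ← 0°
rotate_crank_by(-88°): θ ← 0° -88° = -88°
rotate_crank_by(-86°): θ ← -88° -86° = -174°
rotate_crank_by(+60°): θ ← -174° +60° = -114°
rotate_crank_by(+56°): θ ← -114° +56° = -58°
rotate_crank_by(-50°): θ ← -58° -50° = -108°
rotate_crank_by(-66°): θ ← -108° -66° = -174°
crank pin P = (r cos θ, r sin θ) = (-22.874004, -2.404155)
h = r sin θ − e = -2.404155 − 5 = -7.404155
x = r cos θ + √(L² − h²) = -22.874004 + √(60025.0 − 54.8215) = -22.874004 + 244.888094 = 222.014090

222.0141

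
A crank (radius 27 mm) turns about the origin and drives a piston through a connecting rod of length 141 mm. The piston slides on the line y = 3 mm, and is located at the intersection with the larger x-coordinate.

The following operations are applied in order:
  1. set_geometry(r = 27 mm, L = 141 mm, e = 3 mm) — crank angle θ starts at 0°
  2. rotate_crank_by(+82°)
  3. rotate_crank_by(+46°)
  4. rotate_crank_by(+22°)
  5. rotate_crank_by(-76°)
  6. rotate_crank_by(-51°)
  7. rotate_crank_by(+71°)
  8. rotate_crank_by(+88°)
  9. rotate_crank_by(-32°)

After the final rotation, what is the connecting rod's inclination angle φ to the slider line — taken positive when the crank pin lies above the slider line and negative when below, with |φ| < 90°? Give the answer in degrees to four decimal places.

4.2707

set_geometry: r = 27 mm, L = 141 mm, e = 3 mm; θ ← 0°
rotate_crank_by(+82°): θ ← 0° +82° = 82°
rotate_crank_by(+46°): θ ← 82° +46° = 128°
rotate_crank_by(+22°): θ ← 128° +22° = 150°
rotate_crank_by(-76°): θ ← 150° -76° = 74°
rotate_crank_by(-51°): θ ← 74° -51° = 23°
rotate_crank_by(+71°): θ ← 23° +71° = 94°
rotate_crank_by(+88°): θ ← 94° +88° = 182°
rotate_crank_by(-32°): θ ← 182° -32° = 150°
crank pin P = (r cos θ, r sin θ) = (-23.382686, 13.500000)
h = r sin θ − e = 13.500000 − 3 = 10.500000
sin φ = h / L = 10.500000 / 141 = 0.07446809
φ = arcsin(0.07446809) = 4.270660°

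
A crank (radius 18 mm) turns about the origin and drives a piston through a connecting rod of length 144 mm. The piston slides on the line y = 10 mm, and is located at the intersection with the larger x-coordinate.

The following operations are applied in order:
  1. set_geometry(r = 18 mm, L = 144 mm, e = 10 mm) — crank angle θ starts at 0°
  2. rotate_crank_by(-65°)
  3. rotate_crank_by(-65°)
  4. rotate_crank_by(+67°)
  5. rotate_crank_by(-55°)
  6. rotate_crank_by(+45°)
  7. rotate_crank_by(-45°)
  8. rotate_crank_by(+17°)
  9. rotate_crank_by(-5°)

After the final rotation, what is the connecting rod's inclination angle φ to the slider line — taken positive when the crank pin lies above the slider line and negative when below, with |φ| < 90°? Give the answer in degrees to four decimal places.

-10.9296

set_geometry: r = 18 mm, L = 144 mm, e = 10 mm; θ ← 0°
rotate_crank_by(-65°): θ ← 0° -65° = -65°
rotate_crank_by(-65°): θ ← -65° -65° = -130°
rotate_crank_by(+67°): θ ← -130° +67° = -63°
rotate_crank_by(-55°): θ ← -63° -55° = -118°
rotate_crank_by(+45°): θ ← -118° +45° = -73°
rotate_crank_by(-45°): θ ← -73° -45° = -118°
rotate_crank_by(+17°): θ ← -118° +17° = -101°
rotate_crank_by(-5°): θ ← -101° -5° = -106°
crank pin P = (r cos θ, r sin θ) = (-4.961472, -17.302711)
h = r sin θ − e = -17.302711 − 10 = -27.302711
sin φ = h / L = -27.302711 / 144 = -0.18960216
φ = arcsin(-0.18960216) = -10.929567°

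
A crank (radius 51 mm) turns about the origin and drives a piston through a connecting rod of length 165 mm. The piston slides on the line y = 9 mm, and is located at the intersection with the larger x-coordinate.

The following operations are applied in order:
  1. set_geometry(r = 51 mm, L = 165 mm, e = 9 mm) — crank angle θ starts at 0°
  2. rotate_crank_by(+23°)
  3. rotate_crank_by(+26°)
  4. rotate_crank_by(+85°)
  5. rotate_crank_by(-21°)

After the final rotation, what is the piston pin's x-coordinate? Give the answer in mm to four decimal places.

140.6502

set_geometry: r = 51 mm, L = 165 mm, e = 9 mm; θ ← 0°
rotate_crank_by(+23°): θ ← 0° +23° = 23°
rotate_crank_by(+26°): θ ← 23° +26° = 49°
rotate_crank_by(+85°): θ ← 49° +85° = 134°
rotate_crank_by(-21°): θ ← 134° -21° = 113°
crank pin P = (r cos θ, r sin θ) = (-19.927288, 46.945748)
h = r sin θ − e = 46.945748 − 9 = 37.945748
x = r cos θ + √(L² − h²) = -19.927288 + √(27225.0 − 1439.8798) = -19.927288 + 160.577459 = 140.650171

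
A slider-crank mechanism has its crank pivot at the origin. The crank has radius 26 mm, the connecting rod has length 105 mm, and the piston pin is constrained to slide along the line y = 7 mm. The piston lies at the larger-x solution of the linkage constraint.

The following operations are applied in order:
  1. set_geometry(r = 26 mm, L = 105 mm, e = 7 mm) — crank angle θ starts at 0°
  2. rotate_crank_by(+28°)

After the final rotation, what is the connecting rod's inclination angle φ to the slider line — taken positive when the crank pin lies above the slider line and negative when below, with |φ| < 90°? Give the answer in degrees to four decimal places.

set_geometry: r = 26 mm, L = 105 mm, e = 7 mm; θ ← 0°
rotate_crank_by(+28°): θ ← 0° +28° = 28°
crank pin P = (r cos θ, r sin θ) = (22.956637, 12.206261)
h = r sin θ − e = 12.206261 − 7 = 5.206261
sin φ = h / L = 5.206261 / 105 = 0.04958343
φ = arcsin(0.04958343) = 2.842087°

2.8421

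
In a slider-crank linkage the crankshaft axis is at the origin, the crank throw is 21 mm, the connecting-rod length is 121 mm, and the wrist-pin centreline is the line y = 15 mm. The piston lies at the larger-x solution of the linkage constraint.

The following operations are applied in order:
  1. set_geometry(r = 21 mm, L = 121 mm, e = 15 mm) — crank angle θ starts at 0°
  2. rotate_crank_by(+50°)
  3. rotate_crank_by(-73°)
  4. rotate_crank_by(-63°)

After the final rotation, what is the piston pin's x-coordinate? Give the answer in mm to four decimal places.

set_geometry: r = 21 mm, L = 121 mm, e = 15 mm; θ ← 0°
rotate_crank_by(+50°): θ ← 0° +50° = 50°
rotate_crank_by(-73°): θ ← 50° -73° = -23°
rotate_crank_by(-63°): θ ← -23° -63° = -86°
crank pin P = (r cos θ, r sin θ) = (1.464886, -20.948845)
h = r sin θ − e = -20.948845 − 15 = -35.948845
x = r cos θ + √(L² − h²) = 1.464886 + √(14641.0 − 1292.3195) = 1.464886 + 115.536490 = 117.001376

117.0014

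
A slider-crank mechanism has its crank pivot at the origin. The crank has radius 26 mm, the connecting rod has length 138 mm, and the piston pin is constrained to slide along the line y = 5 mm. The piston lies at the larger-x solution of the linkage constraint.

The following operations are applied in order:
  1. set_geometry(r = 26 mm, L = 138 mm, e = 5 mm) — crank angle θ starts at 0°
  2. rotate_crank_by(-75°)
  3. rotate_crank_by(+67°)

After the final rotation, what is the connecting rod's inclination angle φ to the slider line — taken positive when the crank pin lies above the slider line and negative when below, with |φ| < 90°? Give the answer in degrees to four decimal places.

set_geometry: r = 26 mm, L = 138 mm, e = 5 mm; θ ← 0°
rotate_crank_by(-75°): θ ← 0° -75° = -75°
rotate_crank_by(+67°): θ ← -75° +67° = -8°
crank pin P = (r cos θ, r sin θ) = (25.746970, -3.618501)
h = r sin θ − e = -3.618501 − 5 = -8.618501
sin φ = h / L = -8.618501 / 138 = -0.06245290
φ = arcsin(-0.06245290) = -3.580618°

-3.5806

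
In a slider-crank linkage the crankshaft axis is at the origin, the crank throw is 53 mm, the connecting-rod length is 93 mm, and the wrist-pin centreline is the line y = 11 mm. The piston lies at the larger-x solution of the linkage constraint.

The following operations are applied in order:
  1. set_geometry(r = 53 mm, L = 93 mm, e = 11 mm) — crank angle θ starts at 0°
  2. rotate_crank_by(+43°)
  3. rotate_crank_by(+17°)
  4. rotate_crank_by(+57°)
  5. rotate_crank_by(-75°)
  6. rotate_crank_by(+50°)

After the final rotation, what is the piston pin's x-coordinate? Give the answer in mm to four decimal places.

set_geometry: r = 53 mm, L = 93 mm, e = 11 mm; θ ← 0°
rotate_crank_by(+43°): θ ← 0° +43° = 43°
rotate_crank_by(+17°): θ ← 43° +17° = 60°
rotate_crank_by(+57°): θ ← 60° +57° = 117°
rotate_crank_by(-75°): θ ← 117° -75° = 42°
rotate_crank_by(+50°): θ ← 42° +50° = 92°
crank pin P = (r cos θ, r sin θ) = (-1.849673, 52.967714)
h = r sin θ − e = 52.967714 − 11 = 41.967714
x = r cos θ + √(L² − h²) = -1.849673 + √(8649.0 − 1761.2890) = -1.849673 + 82.992235 = 81.142561

81.1426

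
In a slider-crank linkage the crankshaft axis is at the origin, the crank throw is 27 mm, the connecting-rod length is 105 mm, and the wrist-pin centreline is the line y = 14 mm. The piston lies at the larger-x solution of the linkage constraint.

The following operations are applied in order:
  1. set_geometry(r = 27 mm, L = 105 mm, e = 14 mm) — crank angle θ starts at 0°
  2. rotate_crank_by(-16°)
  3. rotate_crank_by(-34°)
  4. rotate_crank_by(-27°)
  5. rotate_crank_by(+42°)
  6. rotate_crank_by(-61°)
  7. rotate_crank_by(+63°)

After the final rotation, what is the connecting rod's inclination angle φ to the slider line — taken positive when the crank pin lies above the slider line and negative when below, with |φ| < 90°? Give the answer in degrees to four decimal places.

-15.8657

set_geometry: r = 27 mm, L = 105 mm, e = 14 mm; θ ← 0°
rotate_crank_by(-16°): θ ← 0° -16° = -16°
rotate_crank_by(-34°): θ ← -16° -34° = -50°
rotate_crank_by(-27°): θ ← -50° -27° = -77°
rotate_crank_by(+42°): θ ← -77° +42° = -35°
rotate_crank_by(-61°): θ ← -35° -61° = -96°
rotate_crank_by(+63°): θ ← -96° +63° = -33°
crank pin P = (r cos θ, r sin θ) = (22.644105, -14.705254)
h = r sin θ − e = -14.705254 − 14 = -28.705254
sin φ = h / L = -28.705254 / 105 = -0.27338337
φ = arcsin(-0.27338337) = -15.865697°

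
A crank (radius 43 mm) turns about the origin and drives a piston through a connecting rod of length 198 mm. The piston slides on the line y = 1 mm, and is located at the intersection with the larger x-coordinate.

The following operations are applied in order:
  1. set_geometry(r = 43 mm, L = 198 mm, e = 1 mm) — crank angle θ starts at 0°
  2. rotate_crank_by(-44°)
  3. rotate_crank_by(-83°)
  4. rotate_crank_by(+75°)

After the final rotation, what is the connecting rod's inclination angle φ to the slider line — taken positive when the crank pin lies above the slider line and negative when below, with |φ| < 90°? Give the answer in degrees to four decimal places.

-10.1476

set_geometry: r = 43 mm, L = 198 mm, e = 1 mm; θ ← 0°
rotate_crank_by(-44°): θ ← 0° -44° = -44°
rotate_crank_by(-83°): θ ← -44° -83° = -127°
rotate_crank_by(+75°): θ ← -127° +75° = -52°
crank pin P = (r cos θ, r sin θ) = (26.473443, -33.884462)
h = r sin θ − e = -33.884462 − 1 = -34.884462
sin φ = h / L = -34.884462 / 198 = -0.17618415
φ = arcsin(-0.17618415) = -10.147576°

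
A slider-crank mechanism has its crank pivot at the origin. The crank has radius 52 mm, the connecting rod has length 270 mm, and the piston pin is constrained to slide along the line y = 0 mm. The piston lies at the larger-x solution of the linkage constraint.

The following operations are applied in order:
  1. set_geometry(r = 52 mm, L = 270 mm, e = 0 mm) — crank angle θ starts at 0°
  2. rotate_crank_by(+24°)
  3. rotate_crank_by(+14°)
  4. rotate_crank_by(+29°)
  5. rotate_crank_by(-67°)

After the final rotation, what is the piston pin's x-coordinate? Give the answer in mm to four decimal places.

322.0000

set_geometry: r = 52 mm, L = 270 mm, e = 0 mm; θ ← 0°
rotate_crank_by(+24°): θ ← 0° +24° = 24°
rotate_crank_by(+14°): θ ← 24° +14° = 38°
rotate_crank_by(+29°): θ ← 38° +29° = 67°
rotate_crank_by(-67°): θ ← 67° -67° = 0°
crank pin P = (r cos θ, r sin θ) = (52.000000, 0.000000)
h = r sin θ − e = 0.000000 − 0 = 0.000000
x = r cos θ + √(L² − h²) = 52.000000 + √(72900.0 − 0.0000) = 52.000000 + 270.000000 = 322.000000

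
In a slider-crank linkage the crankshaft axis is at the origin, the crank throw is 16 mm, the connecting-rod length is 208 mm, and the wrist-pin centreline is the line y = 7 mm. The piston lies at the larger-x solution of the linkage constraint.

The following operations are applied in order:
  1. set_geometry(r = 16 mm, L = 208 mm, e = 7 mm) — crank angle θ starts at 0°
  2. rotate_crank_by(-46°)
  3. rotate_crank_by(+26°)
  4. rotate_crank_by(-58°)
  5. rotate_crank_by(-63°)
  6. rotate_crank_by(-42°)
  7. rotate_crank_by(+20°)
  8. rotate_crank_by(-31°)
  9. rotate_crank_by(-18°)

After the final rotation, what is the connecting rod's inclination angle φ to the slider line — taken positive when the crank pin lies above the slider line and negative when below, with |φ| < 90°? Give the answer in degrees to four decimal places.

set_geometry: r = 16 mm, L = 208 mm, e = 7 mm; θ ← 0°
rotate_crank_by(-46°): θ ← 0° -46° = -46°
rotate_crank_by(+26°): θ ← -46° +26° = -20°
rotate_crank_by(-58°): θ ← -20° -58° = -78°
rotate_crank_by(-63°): θ ← -78° -63° = -141°
rotate_crank_by(-42°): θ ← -141° -42° = -183°
rotate_crank_by(+20°): θ ← -183° +20° = -163°
rotate_crank_by(-31°): θ ← -163° -31° = -194°
rotate_crank_by(-18°): θ ← -194° -18° = -212°
crank pin P = (r cos θ, r sin θ) = (-13.568770, 8.478708)
h = r sin θ − e = 8.478708 − 7 = 1.478708
sin φ = h / L = 1.478708 / 208 = 0.00710917
φ = arcsin(0.00710917) = 0.407329°

0.4073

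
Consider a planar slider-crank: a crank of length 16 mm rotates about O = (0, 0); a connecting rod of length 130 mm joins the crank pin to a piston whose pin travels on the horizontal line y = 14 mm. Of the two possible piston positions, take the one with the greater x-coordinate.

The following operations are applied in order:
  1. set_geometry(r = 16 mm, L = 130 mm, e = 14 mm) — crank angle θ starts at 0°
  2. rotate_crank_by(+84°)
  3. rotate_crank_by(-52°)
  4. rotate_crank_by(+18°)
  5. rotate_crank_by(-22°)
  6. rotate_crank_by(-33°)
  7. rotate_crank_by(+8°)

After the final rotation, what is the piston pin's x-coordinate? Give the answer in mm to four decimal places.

145.3100

set_geometry: r = 16 mm, L = 130 mm, e = 14 mm; θ ← 0°
rotate_crank_by(+84°): θ ← 0° +84° = 84°
rotate_crank_by(-52°): θ ← 84° -52° = 32°
rotate_crank_by(+18°): θ ← 32° +18° = 50°
rotate_crank_by(-22°): θ ← 50° -22° = 28°
rotate_crank_by(-33°): θ ← 28° -33° = -5°
rotate_crank_by(+8°): θ ← -5° +8° = 3°
crank pin P = (r cos θ, r sin θ) = (15.978073, 0.837375)
h = r sin θ − e = 0.837375 − 14 = -13.162625
x = r cos θ + √(L² − h²) = 15.978073 + √(16900.0 − 173.2547) = 15.978073 + 129.331919 = 145.309992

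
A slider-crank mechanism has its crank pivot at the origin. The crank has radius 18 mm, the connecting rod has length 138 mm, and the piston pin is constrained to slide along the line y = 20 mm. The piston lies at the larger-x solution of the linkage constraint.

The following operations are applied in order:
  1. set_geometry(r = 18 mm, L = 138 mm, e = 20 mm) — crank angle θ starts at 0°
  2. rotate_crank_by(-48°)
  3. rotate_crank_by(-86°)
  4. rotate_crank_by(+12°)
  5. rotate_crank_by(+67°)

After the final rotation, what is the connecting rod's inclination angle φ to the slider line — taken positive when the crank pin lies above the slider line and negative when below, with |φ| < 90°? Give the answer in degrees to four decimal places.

-14.5825

set_geometry: r = 18 mm, L = 138 mm, e = 20 mm; θ ← 0°
rotate_crank_by(-48°): θ ← 0° -48° = -48°
rotate_crank_by(-86°): θ ← -48° -86° = -134°
rotate_crank_by(+12°): θ ← -134° +12° = -122°
rotate_crank_by(+67°): θ ← -122° +67° = -55°
crank pin P = (r cos θ, r sin θ) = (10.324376, -14.744737)
h = r sin θ − e = -14.744737 − 20 = -34.744737
sin φ = h / L = -34.744737 / 138 = -0.25177346
φ = arcsin(-0.25177346) = -14.582481°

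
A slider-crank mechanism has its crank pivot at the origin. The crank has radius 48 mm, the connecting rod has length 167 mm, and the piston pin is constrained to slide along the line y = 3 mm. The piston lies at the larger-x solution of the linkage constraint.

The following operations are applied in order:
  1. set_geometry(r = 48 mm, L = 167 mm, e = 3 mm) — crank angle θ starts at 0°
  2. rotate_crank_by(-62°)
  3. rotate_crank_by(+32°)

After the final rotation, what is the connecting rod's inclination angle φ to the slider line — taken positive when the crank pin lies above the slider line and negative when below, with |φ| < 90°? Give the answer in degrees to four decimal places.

set_geometry: r = 48 mm, L = 167 mm, e = 3 mm; θ ← 0°
rotate_crank_by(-62°): θ ← 0° -62° = -62°
rotate_crank_by(+32°): θ ← -62° +32° = -30°
crank pin P = (r cos θ, r sin θ) = (41.569219, -24.000000)
h = r sin θ − e = -24.000000 − 3 = -27.000000
sin φ = h / L = -27.000000 / 167 = -0.16167665
φ = arcsin(-0.16167665) = -9.304228°

-9.3042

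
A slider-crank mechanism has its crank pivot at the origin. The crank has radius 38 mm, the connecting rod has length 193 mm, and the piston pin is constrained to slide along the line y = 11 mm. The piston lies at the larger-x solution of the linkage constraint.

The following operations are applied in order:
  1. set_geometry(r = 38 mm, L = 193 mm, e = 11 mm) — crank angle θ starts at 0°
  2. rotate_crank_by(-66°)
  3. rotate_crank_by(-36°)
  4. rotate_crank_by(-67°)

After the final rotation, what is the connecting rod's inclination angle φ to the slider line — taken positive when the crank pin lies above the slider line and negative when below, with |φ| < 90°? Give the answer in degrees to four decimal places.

-5.4262

set_geometry: r = 38 mm, L = 193 mm, e = 11 mm; θ ← 0°
rotate_crank_by(-66°): θ ← 0° -66° = -66°
rotate_crank_by(-36°): θ ← -66° -36° = -102°
rotate_crank_by(-67°): θ ← -102° -67° = -169°
crank pin P = (r cos θ, r sin θ) = (-37.301833, -7.250742)
h = r sin θ − e = -7.250742 − 11 = -18.250742
sin φ = h / L = -18.250742 / 193 = -0.09456343
φ = arcsin(-0.09456343) = -5.426193°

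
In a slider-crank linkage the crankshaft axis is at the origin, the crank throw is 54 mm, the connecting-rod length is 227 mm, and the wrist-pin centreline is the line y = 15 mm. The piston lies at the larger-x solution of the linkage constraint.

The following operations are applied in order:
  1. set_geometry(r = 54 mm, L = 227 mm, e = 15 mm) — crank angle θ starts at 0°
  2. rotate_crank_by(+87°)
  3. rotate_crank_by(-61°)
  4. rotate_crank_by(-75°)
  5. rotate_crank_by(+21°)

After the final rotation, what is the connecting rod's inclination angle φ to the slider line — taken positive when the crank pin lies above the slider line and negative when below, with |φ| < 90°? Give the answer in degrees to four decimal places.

-10.2393

set_geometry: r = 54 mm, L = 227 mm, e = 15 mm; θ ← 0°
rotate_crank_by(+87°): θ ← 0° +87° = 87°
rotate_crank_by(-61°): θ ← 87° -61° = 26°
rotate_crank_by(-75°): θ ← 26° -75° = -49°
rotate_crank_by(+21°): θ ← -49° +21° = -28°
crank pin P = (r cos θ, r sin θ) = (47.679170, -25.351464)
h = r sin θ − e = -25.351464 − 15 = -40.351464
sin φ = h / L = -40.351464 / 227 = -0.17775976
φ = arcsin(-0.17775976) = -10.239299°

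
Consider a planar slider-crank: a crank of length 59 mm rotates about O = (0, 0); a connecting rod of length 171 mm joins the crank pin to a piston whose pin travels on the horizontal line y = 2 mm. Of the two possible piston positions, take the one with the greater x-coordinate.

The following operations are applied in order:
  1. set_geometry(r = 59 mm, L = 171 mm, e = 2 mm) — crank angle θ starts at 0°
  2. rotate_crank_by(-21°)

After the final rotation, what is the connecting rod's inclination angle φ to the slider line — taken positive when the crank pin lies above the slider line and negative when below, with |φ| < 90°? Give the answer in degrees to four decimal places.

-7.7785

set_geometry: r = 59 mm, L = 171 mm, e = 2 mm; θ ← 0°
rotate_crank_by(-21°): θ ← 0° -21° = -21°
crank pin P = (r cos θ, r sin θ) = (55.081245, -21.143709)
h = r sin θ − e = -21.143709 − 2 = -23.143709
sin φ = h / L = -23.143709 / 171 = -0.13534333
φ = arcsin(-0.13534333) = -7.778473°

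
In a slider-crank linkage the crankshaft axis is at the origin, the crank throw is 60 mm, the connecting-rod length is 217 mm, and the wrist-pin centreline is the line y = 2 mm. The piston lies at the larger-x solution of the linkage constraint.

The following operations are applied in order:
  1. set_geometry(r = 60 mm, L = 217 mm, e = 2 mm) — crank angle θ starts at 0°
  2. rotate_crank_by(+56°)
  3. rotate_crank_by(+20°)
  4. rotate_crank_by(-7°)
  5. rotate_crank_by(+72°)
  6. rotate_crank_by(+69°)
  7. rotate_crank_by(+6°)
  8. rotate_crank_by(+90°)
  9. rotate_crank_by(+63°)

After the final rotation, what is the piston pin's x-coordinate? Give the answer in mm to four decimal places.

set_geometry: r = 60 mm, L = 217 mm, e = 2 mm; θ ← 0°
rotate_crank_by(+56°): θ ← 0° +56° = 56°
rotate_crank_by(+20°): θ ← 56° +20° = 76°
rotate_crank_by(-7°): θ ← 76° -7° = 69°
rotate_crank_by(+72°): θ ← 69° +72° = 141°
rotate_crank_by(+69°): θ ← 141° +69° = 210°
rotate_crank_by(+6°): θ ← 210° +6° = 216°
rotate_crank_by(+90°): θ ← 216° +90° = 306°
rotate_crank_by(+63°): θ ← 306° +63° = 369°
crank pin P = (r cos θ, r sin θ) = (59.261300, 9.386068)
h = r sin θ − e = 9.386068 − 2 = 7.386068
x = r cos θ + √(L² − h²) = 59.261300 + √(47089.0 − 54.5540) = 59.261300 + 216.874263 = 276.135564

276.1356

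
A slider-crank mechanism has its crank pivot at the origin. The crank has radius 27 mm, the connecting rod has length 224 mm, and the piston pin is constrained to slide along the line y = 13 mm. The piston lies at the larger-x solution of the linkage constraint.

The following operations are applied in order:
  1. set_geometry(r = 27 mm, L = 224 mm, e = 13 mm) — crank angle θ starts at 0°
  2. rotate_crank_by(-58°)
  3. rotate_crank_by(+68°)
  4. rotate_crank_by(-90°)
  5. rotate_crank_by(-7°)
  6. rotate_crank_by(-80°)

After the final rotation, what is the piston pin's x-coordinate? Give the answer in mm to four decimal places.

set_geometry: r = 27 mm, L = 224 mm, e = 13 mm; θ ← 0°
rotate_crank_by(-58°): θ ← 0° -58° = -58°
rotate_crank_by(+68°): θ ← -58° +68° = 10°
rotate_crank_by(-90°): θ ← 10° -90° = -80°
rotate_crank_by(-7°): θ ← -80° -7° = -87°
rotate_crank_by(-80°): θ ← -87° -80° = -167°
crank pin P = (r cos θ, r sin θ) = (-26.307992, -6.073678)
h = r sin θ − e = -6.073678 − 13 = -19.073678
x = r cos θ + √(L² − h²) = -26.307992 + √(50176.0 − 363.8052) = -26.307992 + 223.186457 = 196.878466

196.8785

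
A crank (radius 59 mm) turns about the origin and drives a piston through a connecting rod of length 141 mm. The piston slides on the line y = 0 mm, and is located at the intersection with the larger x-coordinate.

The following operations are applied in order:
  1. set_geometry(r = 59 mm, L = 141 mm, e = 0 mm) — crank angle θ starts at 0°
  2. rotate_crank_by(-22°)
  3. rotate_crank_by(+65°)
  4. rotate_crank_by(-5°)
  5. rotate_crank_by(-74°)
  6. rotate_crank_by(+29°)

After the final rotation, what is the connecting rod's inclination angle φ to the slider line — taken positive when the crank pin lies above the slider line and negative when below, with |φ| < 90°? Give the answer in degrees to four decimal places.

-2.9231

set_geometry: r = 59 mm, L = 141 mm, e = 0 mm; θ ← 0°
rotate_crank_by(-22°): θ ← 0° -22° = -22°
rotate_crank_by(+65°): θ ← -22° +65° = 43°
rotate_crank_by(-5°): θ ← 43° -5° = 38°
rotate_crank_by(-74°): θ ← 38° -74° = -36°
rotate_crank_by(+29°): θ ← -36° +29° = -7°
crank pin P = (r cos θ, r sin θ) = (58.560223, -7.190291)
h = r sin θ − e = -7.190291 − 0 = -7.190291
sin φ = h / L = -7.190291 / 141 = -0.05099497
φ = arcsin(-0.05099497) = -2.923065°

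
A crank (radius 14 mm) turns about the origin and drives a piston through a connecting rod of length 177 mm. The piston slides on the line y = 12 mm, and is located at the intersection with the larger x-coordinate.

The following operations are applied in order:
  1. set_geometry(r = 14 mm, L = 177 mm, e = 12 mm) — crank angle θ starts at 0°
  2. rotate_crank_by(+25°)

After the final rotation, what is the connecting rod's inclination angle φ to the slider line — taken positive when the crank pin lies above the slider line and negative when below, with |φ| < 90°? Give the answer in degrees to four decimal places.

-1.9696

set_geometry: r = 14 mm, L = 177 mm, e = 12 mm; θ ← 0°
rotate_crank_by(+25°): θ ← 0° +25° = 25°
crank pin P = (r cos θ, r sin θ) = (12.688309, 5.916656)
h = r sin θ − e = 5.916656 − 12 = -6.083344
sin φ = h / L = -6.083344 / 177 = -0.03436918
φ = arcsin(-0.03436918) = -1.969597°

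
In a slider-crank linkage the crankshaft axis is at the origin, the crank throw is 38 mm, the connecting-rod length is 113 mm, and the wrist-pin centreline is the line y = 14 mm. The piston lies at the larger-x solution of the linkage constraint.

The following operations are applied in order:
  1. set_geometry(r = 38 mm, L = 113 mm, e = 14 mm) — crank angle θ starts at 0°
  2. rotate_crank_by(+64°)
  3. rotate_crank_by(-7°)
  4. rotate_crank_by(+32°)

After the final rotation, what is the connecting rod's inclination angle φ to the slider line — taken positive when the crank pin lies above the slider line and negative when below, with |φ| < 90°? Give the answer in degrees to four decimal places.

set_geometry: r = 38 mm, L = 113 mm, e = 14 mm; θ ← 0°
rotate_crank_by(+64°): θ ← 0° +64° = 64°
rotate_crank_by(-7°): θ ← 64° -7° = 57°
rotate_crank_by(+32°): θ ← 57° +32° = 89°
crank pin P = (r cos θ, r sin θ) = (0.663191, 37.994212)
h = r sin θ − e = 37.994212 − 14 = 23.994212
sin φ = h / L = 23.994212 / 113 = 0.21233816
φ = arcsin(0.21233816) = 12.259410°

12.2594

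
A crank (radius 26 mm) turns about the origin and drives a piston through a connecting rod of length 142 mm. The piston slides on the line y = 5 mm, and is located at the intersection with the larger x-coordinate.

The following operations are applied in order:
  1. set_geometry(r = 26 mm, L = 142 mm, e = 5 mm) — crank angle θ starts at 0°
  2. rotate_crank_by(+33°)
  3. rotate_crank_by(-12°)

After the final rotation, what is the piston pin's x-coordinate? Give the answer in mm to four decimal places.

166.2074

set_geometry: r = 26 mm, L = 142 mm, e = 5 mm; θ ← 0°
rotate_crank_by(+33°): θ ← 0° +33° = 33°
rotate_crank_by(-12°): θ ← 33° -12° = 21°
crank pin P = (r cos θ, r sin θ) = (24.273091, 9.317567)
h = r sin θ − e = 9.317567 − 5 = 4.317567
x = r cos θ + √(L² − h²) = 24.273091 + √(20164.0 − 18.6414) = 24.273091 + 141.934346 = 166.207437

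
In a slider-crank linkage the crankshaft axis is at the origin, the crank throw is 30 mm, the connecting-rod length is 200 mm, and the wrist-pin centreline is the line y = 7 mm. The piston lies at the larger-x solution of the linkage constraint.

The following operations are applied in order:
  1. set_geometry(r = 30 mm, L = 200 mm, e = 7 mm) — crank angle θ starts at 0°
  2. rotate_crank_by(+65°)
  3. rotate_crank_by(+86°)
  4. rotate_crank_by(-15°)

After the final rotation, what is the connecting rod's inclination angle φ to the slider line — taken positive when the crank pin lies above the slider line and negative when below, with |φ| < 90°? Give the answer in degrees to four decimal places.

3.9680

set_geometry: r = 30 mm, L = 200 mm, e = 7 mm; θ ← 0°
rotate_crank_by(+65°): θ ← 0° +65° = 65°
rotate_crank_by(+86°): θ ← 65° +86° = 151°
rotate_crank_by(-15°): θ ← 151° -15° = 136°
crank pin P = (r cos θ, r sin θ) = (-21.580194, 20.839751)
h = r sin θ − e = 20.839751 − 7 = 13.839751
sin φ = h / L = 13.839751 / 200 = 0.06919876
φ = arcsin(0.06919876) = 3.967968°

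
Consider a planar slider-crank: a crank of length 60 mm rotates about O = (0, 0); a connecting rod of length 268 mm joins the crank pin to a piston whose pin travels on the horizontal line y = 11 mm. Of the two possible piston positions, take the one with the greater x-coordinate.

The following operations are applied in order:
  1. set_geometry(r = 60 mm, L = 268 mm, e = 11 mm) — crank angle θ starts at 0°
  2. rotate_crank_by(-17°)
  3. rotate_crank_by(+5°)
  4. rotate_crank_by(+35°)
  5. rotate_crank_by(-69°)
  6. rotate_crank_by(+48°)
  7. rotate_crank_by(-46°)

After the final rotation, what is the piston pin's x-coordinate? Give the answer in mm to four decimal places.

set_geometry: r = 60 mm, L = 268 mm, e = 11 mm; θ ← 0°
rotate_crank_by(-17°): θ ← 0° -17° = -17°
rotate_crank_by(+5°): θ ← -17° +5° = -12°
rotate_crank_by(+35°): θ ← -12° +35° = 23°
rotate_crank_by(-69°): θ ← 23° -69° = -46°
rotate_crank_by(+48°): θ ← -46° +48° = 2°
rotate_crank_by(-46°): θ ← 2° -46° = -44°
crank pin P = (r cos θ, r sin θ) = (43.160388, -41.679502)
h = r sin θ − e = -41.679502 − 11 = -52.679502
x = r cos θ + √(L² − h²) = 43.160388 + √(71824.0 − 2775.1300) = 43.160388 + 262.771517 = 305.931905

305.9319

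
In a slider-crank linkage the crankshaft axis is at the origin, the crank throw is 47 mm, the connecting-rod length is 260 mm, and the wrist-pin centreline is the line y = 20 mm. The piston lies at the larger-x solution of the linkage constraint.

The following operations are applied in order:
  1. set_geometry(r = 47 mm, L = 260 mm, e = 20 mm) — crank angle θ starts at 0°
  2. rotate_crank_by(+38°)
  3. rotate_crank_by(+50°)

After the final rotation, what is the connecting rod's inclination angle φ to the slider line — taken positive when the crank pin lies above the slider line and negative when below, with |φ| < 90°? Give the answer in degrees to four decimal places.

set_geometry: r = 47 mm, L = 260 mm, e = 20 mm; θ ← 0°
rotate_crank_by(+38°): θ ← 0° +38° = 38°
rotate_crank_by(+50°): θ ← 38° +50° = 88°
crank pin P = (r cos θ, r sin θ) = (1.640276, 46.971369)
h = r sin θ − e = 46.971369 − 20 = 26.971369
sin φ = h / L = 26.971369 / 260 = 0.10373603
φ = arcsin(0.10373603) = 5.954349°

5.9543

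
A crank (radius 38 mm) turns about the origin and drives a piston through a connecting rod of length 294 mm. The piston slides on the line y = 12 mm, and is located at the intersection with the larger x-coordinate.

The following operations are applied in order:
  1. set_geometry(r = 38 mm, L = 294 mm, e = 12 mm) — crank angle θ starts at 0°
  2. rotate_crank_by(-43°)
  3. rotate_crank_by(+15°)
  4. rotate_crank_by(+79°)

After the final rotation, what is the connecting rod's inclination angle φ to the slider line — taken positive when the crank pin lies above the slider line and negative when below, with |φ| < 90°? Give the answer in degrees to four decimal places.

3.4186

set_geometry: r = 38 mm, L = 294 mm, e = 12 mm; θ ← 0°
rotate_crank_by(-43°): θ ← 0° -43° = -43°
rotate_crank_by(+15°): θ ← -43° +15° = -28°
rotate_crank_by(+79°): θ ← -28° +79° = 51°
crank pin P = (r cos θ, r sin θ) = (23.914175, 29.531547)
h = r sin θ − e = 29.531547 − 12 = 17.531547
sin φ = h / L = 17.531547 / 294 = 0.05963111
φ = arcsin(0.05963111) = 3.418639°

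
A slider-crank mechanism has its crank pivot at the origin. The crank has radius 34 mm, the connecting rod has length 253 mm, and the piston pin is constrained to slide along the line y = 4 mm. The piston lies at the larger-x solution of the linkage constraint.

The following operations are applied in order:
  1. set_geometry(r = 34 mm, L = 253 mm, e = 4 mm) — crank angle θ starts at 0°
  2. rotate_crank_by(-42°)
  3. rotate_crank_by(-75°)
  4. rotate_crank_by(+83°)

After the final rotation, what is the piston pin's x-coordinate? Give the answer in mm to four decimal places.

set_geometry: r = 34 mm, L = 253 mm, e = 4 mm; θ ← 0°
rotate_crank_by(-42°): θ ← 0° -42° = -42°
rotate_crank_by(-75°): θ ← -42° -75° = -117°
rotate_crank_by(+83°): θ ← -117° +83° = -34°
crank pin P = (r cos θ, r sin θ) = (28.187277, -19.012559)
h = r sin θ − e = -19.012559 − 4 = -23.012559
x = r cos θ + √(L² − h²) = 28.187277 + √(64009.0 − 529.5779) = 28.187277 + 251.951230 = 280.138507

280.1385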